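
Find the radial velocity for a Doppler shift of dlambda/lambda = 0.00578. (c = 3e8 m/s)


v = (dlambda/lambda) * c = 0.00578 * 3e8 = 1.734e+06

1.734e+06 m/s


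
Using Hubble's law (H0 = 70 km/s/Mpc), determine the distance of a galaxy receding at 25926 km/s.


d = v / H0 = 25926 / 70 = 370.3714

370.3714 Mpc


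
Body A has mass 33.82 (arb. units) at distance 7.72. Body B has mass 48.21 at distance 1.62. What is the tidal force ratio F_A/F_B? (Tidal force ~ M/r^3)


Ratio = (M1/r1^3) / (M2/r2^3) = (33.82/7.72^3) / (48.21/1.62^3) = 0.0065

0.0065


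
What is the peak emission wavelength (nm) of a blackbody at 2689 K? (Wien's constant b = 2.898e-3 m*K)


lam_max = b / T = 2.898e-3 / 2689 = 1.078e-06 m = 1077.7241 nm

1077.7241 nm


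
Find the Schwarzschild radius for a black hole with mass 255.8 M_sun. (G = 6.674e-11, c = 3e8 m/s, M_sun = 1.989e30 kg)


M = 255.8 * 1.989e30 kg = 5.087862e+32 kg. rs = 2GM/c^2 = 2 * 6.674e-11 * 5.087862e+32 / (3e8)^2 = 754586.4664

754586.4664 m


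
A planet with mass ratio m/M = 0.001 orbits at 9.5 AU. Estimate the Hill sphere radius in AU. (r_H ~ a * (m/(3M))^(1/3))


r_H = a * (m/3M)^(1/3) = 9.5 * (0.001/3)^(1/3) = 0.6587

0.6587 AU


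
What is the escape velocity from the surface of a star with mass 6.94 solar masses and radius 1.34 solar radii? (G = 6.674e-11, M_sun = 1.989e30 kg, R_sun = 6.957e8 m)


M = 6.94 * 1.989e30 kg = 1.380366e+31 kg; R = 1.34 * 6.957e8 m = 9.32238e+08 m. v_esc = sqrt(2GM/R) = sqrt(2 * 6.674e-11 * 1.380366e+31 / 9.32238e+08) = 1.406e+06

1.406e+06 m/s


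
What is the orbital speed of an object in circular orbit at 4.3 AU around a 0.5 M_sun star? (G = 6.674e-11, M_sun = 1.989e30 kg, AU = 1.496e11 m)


v = sqrt(GM/r) = sqrt(6.674e-11 * 9.945e+29 / 6.433e+11) = 10157.7021

10157.7021 m/s


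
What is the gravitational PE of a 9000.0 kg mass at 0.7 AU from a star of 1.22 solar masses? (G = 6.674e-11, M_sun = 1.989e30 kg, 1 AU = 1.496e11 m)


M = 1.22 * 1.989e30 kg = 2.42658e+30 kg; r = 0.7 AU * 1.496e11 m/AU = 1.0472e+11 m. U = -GM*m/r = -(6.674e-11 * 2.42658e+30 * 9000.0) / 1.0472e+11 = -1.392e+13

-1.392e+13 J


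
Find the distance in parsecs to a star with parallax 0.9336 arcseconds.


d = 1/p = 1/0.9336 = 1.0711

1.0711 pc


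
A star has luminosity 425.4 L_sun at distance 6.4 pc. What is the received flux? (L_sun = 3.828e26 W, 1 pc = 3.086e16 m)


F = L / (4*pi*d^2) = 1.628e+29 / (4*pi*(1.975e+17)^2) = 3.322e-07

3.322e-07 W/m^2


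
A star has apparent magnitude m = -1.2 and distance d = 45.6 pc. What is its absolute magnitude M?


M = m - 5*log10(d) + 5 = -1.2 - 5*log10(45.6) + 5 = -4.4948

-4.4948


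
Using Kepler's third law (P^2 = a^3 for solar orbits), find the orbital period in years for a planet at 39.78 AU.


P = a^(3/2) = 39.78^1.5 = 250.898

250.898 years


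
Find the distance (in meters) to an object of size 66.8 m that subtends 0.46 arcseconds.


D = size / theta_rad, theta_rad = 0.46 * pi/(180*3600) = 2.230e-06, D = 2.995e+07

2.995e+07 m


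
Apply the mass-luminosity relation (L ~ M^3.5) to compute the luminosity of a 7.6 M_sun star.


L/L_sun = (M/M_sun)^3.5 = 7.6^3.5 = 1210.1733

1210.1733 L_sun


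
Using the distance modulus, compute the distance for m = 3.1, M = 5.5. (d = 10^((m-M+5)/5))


d = 10^((m - M + 5)/5) = 10^((3.1 - 5.5 + 5)/5) = 3.3113

3.3113 pc


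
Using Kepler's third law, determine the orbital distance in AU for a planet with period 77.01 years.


a = P^(2/3) = 77.01^(2/3) = 18.1008

18.1008 AU


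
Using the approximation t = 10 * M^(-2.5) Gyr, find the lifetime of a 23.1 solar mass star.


t = 10 * M^(-2.5) = 10 * 23.1^(-2.5) = 0.0039

0.0039 Gyr


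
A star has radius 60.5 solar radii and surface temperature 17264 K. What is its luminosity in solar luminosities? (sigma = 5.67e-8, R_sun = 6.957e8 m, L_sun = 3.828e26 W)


R = 60.5 * 6.957e8 m = 4.208985e+10 m. L = 4*pi*R^2*sigma*T^4 = 4*pi*(4.208985e+10)^2 * 5.67e-8 * 17264^4 = 1.121278225e+32 W. L/L_sun = 1.121278225e+32 / 3.828e26 = 292914.8968

292914.8968 L_sun


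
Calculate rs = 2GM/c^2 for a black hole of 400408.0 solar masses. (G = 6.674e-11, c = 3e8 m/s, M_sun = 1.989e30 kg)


M = 400408.0 * 1.989e30 kg = 7.96411512e+35 kg. rs = 2GM/c^2 = 2 * 6.674e-11 * 7.96411512e+35 / (3e8)^2 = 1.181e+09

1.181e+09 m


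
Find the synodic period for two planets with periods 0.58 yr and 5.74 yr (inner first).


1/P_syn = |1/P1 - 1/P2| = |1/0.58 - 1/5.74| => P_syn = 0.6452

0.6452 years


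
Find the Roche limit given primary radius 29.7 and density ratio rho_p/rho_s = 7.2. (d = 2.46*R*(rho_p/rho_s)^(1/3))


d_Roche = 2.46 * 29.7 * 7.2^(1/3) = 141.0812

141.0812


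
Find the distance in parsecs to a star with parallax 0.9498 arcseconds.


d = 1/p = 1/0.9498 = 1.0529

1.0529 pc


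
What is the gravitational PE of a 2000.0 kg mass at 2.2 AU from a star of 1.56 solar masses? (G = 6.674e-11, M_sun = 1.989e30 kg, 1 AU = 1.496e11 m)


M = 1.56 * 1.989e30 kg = 3.10284e+30 kg; r = 2.2 AU * 1.496e11 m/AU = 3.2912e+11 m. U = -GM*m/r = -(6.674e-11 * 3.10284e+30 * 2000.0) / 3.2912e+11 = -1.258e+12

-1.258e+12 J


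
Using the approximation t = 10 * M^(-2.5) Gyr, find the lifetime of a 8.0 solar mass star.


t = 10 * M^(-2.5) = 10 * 8.0^(-2.5) = 0.0552

0.0552 Gyr


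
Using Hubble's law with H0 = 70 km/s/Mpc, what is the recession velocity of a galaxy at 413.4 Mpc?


v = H0 * d = 70 * 413.4 = 28938.0

28938.0 km/s


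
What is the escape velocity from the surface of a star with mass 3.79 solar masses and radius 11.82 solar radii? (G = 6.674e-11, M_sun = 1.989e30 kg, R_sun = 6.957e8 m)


M = 3.79 * 1.989e30 kg = 7.53831e+30 kg; R = 11.82 * 6.957e8 m = 8.223174e+09 m. v_esc = sqrt(2GM/R) = sqrt(2 * 6.674e-11 * 7.53831e+30 / 8.223174e+09) = 349804.4706

349804.4706 m/s


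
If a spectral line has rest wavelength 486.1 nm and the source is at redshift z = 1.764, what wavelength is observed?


lam_obs = lam_emit * (1 + z) = 486.1 * (1 + 1.764) = 1343.5804

1343.5804 nm


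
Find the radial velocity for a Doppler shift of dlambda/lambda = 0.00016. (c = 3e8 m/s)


v = (dlambda/lambda) * c = 0.00016 * 3e8 = 48000.0

48000.0 m/s


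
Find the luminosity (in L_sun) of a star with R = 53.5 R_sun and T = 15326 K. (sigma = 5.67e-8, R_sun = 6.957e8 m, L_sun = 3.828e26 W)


R = 53.5 * 6.957e8 m = 3.721995e+10 m. L = 4*pi*R^2*sigma*T^4 = 4*pi*(3.721995e+10)^2 * 5.67e-8 * 15326^4 = 5.445776062e+31 W. L/L_sun = 5.445776062e+31 / 3.828e26 = 142261.6526

142261.6526 L_sun


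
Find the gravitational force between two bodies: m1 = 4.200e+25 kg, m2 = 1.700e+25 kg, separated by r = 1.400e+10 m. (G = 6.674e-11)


F = G*m1*m2/r^2 = 6.674e-11 * 4.200e+25 * 1.700e+25 / (1.400e+10)^2 = 6.674e-11 * 7.140e+50 / 1.960e+20 = 2.431e+20

2.431e+20 N


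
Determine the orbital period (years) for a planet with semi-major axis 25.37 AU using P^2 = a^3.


P = a^(3/2) = 25.37^1.5 = 127.7852

127.7852 years


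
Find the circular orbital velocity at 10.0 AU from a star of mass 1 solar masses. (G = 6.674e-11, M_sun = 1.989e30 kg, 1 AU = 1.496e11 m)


v = sqrt(GM/r) = sqrt(6.674e-11 * 1.989e+30 / 1.496e+12) = 9419.8654

9419.8654 m/s


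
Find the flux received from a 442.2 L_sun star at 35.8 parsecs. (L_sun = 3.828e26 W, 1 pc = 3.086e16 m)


F = L / (4*pi*d^2) = 1.693e+29 / (4*pi*(1.105e+18)^2) = 1.104e-08

1.104e-08 W/m^2


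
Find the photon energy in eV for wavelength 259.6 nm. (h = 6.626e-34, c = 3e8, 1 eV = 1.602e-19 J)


E = hc/lambda = 6.626e-34 * 3e8 / 2.596e-07 = 7.657e-19 J = 4.7798 eV

4.7798 eV


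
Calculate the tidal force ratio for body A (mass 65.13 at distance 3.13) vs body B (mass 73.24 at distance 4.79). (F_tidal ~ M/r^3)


Ratio = (M1/r1^3) / (M2/r2^3) = (65.13/3.13^3) / (73.24/4.79^3) = 3.1872

3.1872


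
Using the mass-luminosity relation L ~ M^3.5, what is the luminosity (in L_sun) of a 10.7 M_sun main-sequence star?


L/L_sun = (M/M_sun)^3.5 = 10.7^3.5 = 4007.2203

4007.2203 L_sun


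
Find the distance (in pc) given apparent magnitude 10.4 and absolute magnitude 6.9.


d = 10^((m - M + 5)/5) = 10^((10.4 - 6.9 + 5)/5) = 50.1187

50.1187 pc


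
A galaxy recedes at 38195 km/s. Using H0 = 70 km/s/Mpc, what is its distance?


d = v / H0 = 38195 / 70 = 545.6429

545.6429 Mpc


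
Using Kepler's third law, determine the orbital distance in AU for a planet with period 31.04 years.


a = P^(2/3) = 31.04^(2/3) = 9.8768

9.8768 AU


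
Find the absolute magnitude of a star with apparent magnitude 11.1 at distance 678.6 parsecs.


M = m - 5*log10(d) + 5 = 11.1 - 5*log10(678.6) + 5 = 1.9419

1.9419


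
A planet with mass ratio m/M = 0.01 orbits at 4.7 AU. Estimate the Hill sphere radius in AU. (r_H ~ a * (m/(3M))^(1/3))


r_H = a * (m/3M)^(1/3) = 4.7 * (0.01/3)^(1/3) = 0.7021

0.7021 AU


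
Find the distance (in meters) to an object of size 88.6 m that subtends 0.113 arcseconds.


D = size / theta_rad, theta_rad = 0.113 * pi/(180*3600) = 5.478e-07, D = 1.617e+08

1.617e+08 m


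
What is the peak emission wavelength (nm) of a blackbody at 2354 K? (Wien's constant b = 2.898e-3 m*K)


lam_max = b / T = 2.898e-3 / 2354 = 1.231e-06 m = 1231.096 nm

1231.096 nm


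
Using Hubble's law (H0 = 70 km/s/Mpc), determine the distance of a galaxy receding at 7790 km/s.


d = v / H0 = 7790 / 70 = 111.2857

111.2857 Mpc


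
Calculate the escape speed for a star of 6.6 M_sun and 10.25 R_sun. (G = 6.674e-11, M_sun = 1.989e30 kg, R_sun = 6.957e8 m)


M = 6.6 * 1.989e30 kg = 1.31274e+31 kg; R = 10.25 * 6.957e8 m = 7.130925e+09 m. v_esc = sqrt(2GM/R) = sqrt(2 * 6.674e-11 * 1.31274e+31 / 7.130925e+09) = 495706.3976

495706.3976 m/s


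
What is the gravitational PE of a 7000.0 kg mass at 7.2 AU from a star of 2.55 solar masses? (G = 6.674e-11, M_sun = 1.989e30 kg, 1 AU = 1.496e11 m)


M = 2.55 * 1.989e30 kg = 5.07195e+30 kg; r = 7.2 AU * 1.496e11 m/AU = 1.07712e+12 m. U = -GM*m/r = -(6.674e-11 * 5.07195e+30 * 7000.0) / 1.07712e+12 = -2.200e+12

-2.200e+12 J


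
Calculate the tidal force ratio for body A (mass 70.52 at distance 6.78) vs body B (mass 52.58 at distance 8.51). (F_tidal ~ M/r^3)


Ratio = (M1/r1^3) / (M2/r2^3) = (70.52/6.78^3) / (52.58/8.51^3) = 2.6521

2.6521


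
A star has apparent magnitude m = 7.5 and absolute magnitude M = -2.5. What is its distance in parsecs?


d = 10^((m - M + 5)/5) = 10^((7.5 - -2.5 + 5)/5) = 1000.0

1000.0 pc


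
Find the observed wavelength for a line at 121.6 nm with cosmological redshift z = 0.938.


lam_obs = lam_emit * (1 + z) = 121.6 * (1 + 0.938) = 235.6608

235.6608 nm


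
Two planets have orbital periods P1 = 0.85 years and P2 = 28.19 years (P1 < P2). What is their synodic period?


1/P_syn = |1/P1 - 1/P2| = |1/0.85 - 1/28.19| => P_syn = 0.8764

0.8764 years


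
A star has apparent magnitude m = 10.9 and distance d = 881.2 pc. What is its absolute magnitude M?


M = m - 5*log10(d) + 5 = 10.9 - 5*log10(881.2) + 5 = 1.1746

1.1746


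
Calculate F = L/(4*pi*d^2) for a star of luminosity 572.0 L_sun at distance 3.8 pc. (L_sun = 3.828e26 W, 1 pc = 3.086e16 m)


F = L / (4*pi*d^2) = 2.190e+29 / (4*pi*(1.173e+17)^2) = 1.267e-06

1.267e-06 W/m^2


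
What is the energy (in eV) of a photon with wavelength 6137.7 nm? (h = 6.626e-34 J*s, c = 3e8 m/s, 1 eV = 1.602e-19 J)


E = hc/lambda = 6.626e-34 * 3e8 / 6.138e-06 = 3.239e-20 J = 0.2022 eV

0.2022 eV


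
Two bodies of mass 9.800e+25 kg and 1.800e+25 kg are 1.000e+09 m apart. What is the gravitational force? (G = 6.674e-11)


F = G*m1*m2/r^2 = 6.674e-11 * 9.800e+25 * 1.800e+25 / (1.000e+09)^2 = 6.674e-11 * 1.764e+51 / 1.000e+18 = 1.177e+23

1.177e+23 N


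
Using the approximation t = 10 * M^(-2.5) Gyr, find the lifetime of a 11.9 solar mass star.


t = 10 * M^(-2.5) = 10 * 11.9^(-2.5) = 0.0205

0.0205 Gyr


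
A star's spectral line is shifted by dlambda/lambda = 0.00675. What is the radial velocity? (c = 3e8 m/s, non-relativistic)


v = (dlambda/lambda) * c = 0.00675 * 3e8 = 2.025e+06

2.025e+06 m/s


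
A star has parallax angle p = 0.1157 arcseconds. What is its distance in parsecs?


d = 1/p = 1/0.1157 = 8.643

8.643 pc


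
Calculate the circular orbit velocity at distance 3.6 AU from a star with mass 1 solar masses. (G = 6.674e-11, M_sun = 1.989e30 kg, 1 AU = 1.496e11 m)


v = sqrt(GM/r) = sqrt(6.674e-11 * 1.989e+30 / 5.386e+11) = 15699.7756

15699.7756 m/s


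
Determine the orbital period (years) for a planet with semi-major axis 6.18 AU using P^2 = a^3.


P = a^(3/2) = 6.18^1.5 = 15.3632

15.3632 years


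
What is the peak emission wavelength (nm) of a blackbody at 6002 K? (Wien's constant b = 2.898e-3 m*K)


lam_max = b / T = 2.898e-3 / 6002 = 4.828e-07 m = 482.8391 nm

482.8391 nm


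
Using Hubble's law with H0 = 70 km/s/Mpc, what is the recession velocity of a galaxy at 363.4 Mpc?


v = H0 * d = 70 * 363.4 = 25438.0

25438.0 km/s


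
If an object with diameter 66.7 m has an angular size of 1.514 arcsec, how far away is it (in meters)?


D = size / theta_rad, theta_rad = 1.514 * pi/(180*3600) = 7.340e-06, D = 9.087e+06

9.087e+06 m


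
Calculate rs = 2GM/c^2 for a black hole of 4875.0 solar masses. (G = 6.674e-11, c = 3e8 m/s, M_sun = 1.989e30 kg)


M = 4875.0 * 1.989e30 kg = 9.696375e+33 kg. rs = 2GM/c^2 = 2 * 6.674e-11 * 9.696375e+33 / (3e8)^2 = 1.438e+07

1.438e+07 m


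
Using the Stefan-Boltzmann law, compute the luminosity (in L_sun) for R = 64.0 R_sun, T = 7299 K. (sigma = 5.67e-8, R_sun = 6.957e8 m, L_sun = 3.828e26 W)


R = 64.0 * 6.957e8 m = 4.45248e+10 m. L = 4*pi*R^2*sigma*T^4 = 4*pi*(4.45248e+10)^2 * 5.67e-8 * 7299^4 = 4.009131784e+30 W. L/L_sun = 4.009131784e+30 / 3.828e26 = 10473.176

10473.176 L_sun


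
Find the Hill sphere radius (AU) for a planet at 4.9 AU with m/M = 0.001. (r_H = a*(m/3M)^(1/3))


r_H = a * (m/3M)^(1/3) = 4.9 * (0.001/3)^(1/3) = 0.3397

0.3397 AU


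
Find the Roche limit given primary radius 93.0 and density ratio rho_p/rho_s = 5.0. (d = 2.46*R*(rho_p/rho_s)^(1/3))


d_Roche = 2.46 * 93.0 * 5.0^(1/3) = 391.2083

391.2083


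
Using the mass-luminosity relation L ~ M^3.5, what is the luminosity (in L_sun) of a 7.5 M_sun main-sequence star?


L/L_sun = (M/M_sun)^3.5 = 7.5^3.5 = 1155.3523

1155.3523 L_sun


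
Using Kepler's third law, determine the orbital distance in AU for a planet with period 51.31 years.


a = P^(2/3) = 51.31^(2/3) = 13.8081

13.8081 AU


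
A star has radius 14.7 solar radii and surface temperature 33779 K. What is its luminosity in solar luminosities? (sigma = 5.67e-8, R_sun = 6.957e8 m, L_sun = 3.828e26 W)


R = 14.7 * 6.957e8 m = 1.022679e+10 m. L = 4*pi*R^2*sigma*T^4 = 4*pi*(1.022679e+10)^2 * 5.67e-8 * 33779^4 = 9.701943766e+31 W. L/L_sun = 9.701943766e+31 / 3.828e26 = 253446.8069

253446.8069 L_sun


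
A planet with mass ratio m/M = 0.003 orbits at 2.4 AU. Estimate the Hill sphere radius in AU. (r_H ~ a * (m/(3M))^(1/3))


r_H = a * (m/3M)^(1/3) = 2.4 * (0.003/3)^(1/3) = 0.24

0.24 AU


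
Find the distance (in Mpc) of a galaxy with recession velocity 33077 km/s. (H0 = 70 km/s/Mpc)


d = v / H0 = 33077 / 70 = 472.5286

472.5286 Mpc


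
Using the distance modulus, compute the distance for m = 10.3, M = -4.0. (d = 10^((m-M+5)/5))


d = 10^((m - M + 5)/5) = 10^((10.3 - -4.0 + 5)/5) = 7244.3596

7244.3596 pc


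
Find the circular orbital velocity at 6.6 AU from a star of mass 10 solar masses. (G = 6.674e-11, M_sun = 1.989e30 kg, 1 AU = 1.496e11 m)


v = sqrt(GM/r) = sqrt(6.674e-11 * 1.989e+31 / 9.874e+11) = 36666.7762

36666.7762 m/s


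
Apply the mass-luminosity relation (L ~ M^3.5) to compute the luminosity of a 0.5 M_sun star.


L/L_sun = (M/M_sun)^3.5 = 0.5^3.5 = 0.0884

0.0884 L_sun


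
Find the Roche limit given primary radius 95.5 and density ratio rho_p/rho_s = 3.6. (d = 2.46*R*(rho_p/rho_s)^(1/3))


d_Roche = 2.46 * 95.5 * 3.6^(1/3) = 360.0581

360.0581


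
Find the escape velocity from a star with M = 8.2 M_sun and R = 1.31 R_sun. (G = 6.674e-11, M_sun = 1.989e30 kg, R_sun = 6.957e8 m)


M = 8.2 * 1.989e30 kg = 1.63098e+31 kg; R = 1.31 * 6.957e8 m = 9.11367e+08 m. v_esc = sqrt(2GM/R) = sqrt(2 * 6.674e-11 * 1.63098e+31 / 9.11367e+08) = 1.546e+06

1.546e+06 m/s


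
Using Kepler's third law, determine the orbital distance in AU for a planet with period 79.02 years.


a = P^(2/3) = 79.02^(2/3) = 18.4144

18.4144 AU


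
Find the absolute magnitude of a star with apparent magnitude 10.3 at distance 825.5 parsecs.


M = m - 5*log10(d) + 5 = 10.3 - 5*log10(825.5) + 5 = 0.7164

0.7164


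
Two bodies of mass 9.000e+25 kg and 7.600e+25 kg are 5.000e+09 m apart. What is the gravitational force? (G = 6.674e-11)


F = G*m1*m2/r^2 = 6.674e-11 * 9.000e+25 * 7.600e+25 / (5.000e+09)^2 = 6.674e-11 * 6.840e+51 / 2.500e+19 = 1.826e+22

1.826e+22 N


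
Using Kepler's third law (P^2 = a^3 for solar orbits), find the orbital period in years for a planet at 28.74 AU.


P = a^(3/2) = 28.74^1.5 = 154.0743

154.0743 years


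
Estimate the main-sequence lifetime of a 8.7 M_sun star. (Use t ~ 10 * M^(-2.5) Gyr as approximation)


t = 10 * M^(-2.5) = 10 * 8.7^(-2.5) = 0.0448

0.0448 Gyr


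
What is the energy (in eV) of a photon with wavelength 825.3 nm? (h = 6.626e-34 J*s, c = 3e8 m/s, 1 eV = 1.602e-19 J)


E = hc/lambda = 6.626e-34 * 3e8 / 8.253e-07 = 2.409e-19 J = 1.5035 eV

1.5035 eV


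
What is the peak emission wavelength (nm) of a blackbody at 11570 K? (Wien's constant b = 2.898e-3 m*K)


lam_max = b / T = 2.898e-3 / 11570 = 2.505e-07 m = 250.4754 nm

250.4754 nm


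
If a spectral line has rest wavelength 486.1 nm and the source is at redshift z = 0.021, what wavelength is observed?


lam_obs = lam_emit * (1 + z) = 486.1 * (1 + 0.021) = 496.3081

496.3081 nm


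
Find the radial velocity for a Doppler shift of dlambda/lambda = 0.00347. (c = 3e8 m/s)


v = (dlambda/lambda) * c = 0.00347 * 3e8 = 1.041e+06

1.041e+06 m/s


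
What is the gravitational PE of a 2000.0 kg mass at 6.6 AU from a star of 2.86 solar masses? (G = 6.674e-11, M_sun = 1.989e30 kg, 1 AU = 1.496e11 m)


M = 2.86 * 1.989e30 kg = 5.68854e+30 kg; r = 6.6 AU * 1.496e11 m/AU = 9.8736e+11 m. U = -GM*m/r = -(6.674e-11 * 5.68854e+30 * 2000.0) / 9.8736e+11 = -7.690e+11

-7.690e+11 J


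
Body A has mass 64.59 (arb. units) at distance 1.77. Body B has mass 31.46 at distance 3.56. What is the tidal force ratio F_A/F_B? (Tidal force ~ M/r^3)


Ratio = (M1/r1^3) / (M2/r2^3) = (64.59/1.77^3) / (31.46/3.56^3) = 16.7046

16.7046


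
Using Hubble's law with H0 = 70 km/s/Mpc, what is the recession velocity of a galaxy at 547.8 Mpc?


v = H0 * d = 70 * 547.8 = 38346.0

38346.0 km/s


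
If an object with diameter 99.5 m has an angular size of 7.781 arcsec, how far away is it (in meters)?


D = size / theta_rad, theta_rad = 7.781 * pi/(180*3600) = 3.772e-05, D = 2.638e+06

2.638e+06 m


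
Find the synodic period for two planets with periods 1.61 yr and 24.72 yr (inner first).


1/P_syn = |1/P1 - 1/P2| = |1/1.61 - 1/24.72| => P_syn = 1.7222

1.7222 years


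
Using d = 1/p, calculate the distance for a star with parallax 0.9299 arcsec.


d = 1/p = 1/0.9299 = 1.0754

1.0754 pc


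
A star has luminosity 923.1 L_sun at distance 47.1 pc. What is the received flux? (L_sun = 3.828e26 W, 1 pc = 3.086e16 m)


F = L / (4*pi*d^2) = 3.534e+29 / (4*pi*(1.454e+18)^2) = 1.331e-08

1.331e-08 W/m^2


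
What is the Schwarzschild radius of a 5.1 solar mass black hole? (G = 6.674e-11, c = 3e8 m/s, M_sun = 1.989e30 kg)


M = 5.1 * 1.989e30 kg = 1.01439e+31 kg. rs = 2GM/c^2 = 2 * 6.674e-11 * 1.01439e+31 / (3e8)^2 = 15044.5308

15044.5308 m


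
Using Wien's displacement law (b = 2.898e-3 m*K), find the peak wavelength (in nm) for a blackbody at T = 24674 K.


lam_max = b / T = 2.898e-3 / 24674 = 1.175e-07 m = 117.4516 nm

117.4516 nm


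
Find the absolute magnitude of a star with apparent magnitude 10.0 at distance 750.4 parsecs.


M = m - 5*log10(d) + 5 = 10.0 - 5*log10(750.4) + 5 = 0.6235

0.6235


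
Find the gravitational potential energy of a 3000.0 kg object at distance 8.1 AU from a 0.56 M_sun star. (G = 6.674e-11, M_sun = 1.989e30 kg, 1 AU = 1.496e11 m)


M = 0.56 * 1.989e30 kg = 1.11384e+30 kg; r = 8.1 AU * 1.496e11 m/AU = 1.21176e+12 m. U = -GM*m/r = -(6.674e-11 * 1.11384e+30 * 3000.0) / 1.21176e+12 = -1.840e+11

-1.840e+11 J


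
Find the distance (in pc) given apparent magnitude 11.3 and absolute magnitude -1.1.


d = 10^((m - M + 5)/5) = 10^((11.3 - -1.1 + 5)/5) = 3019.9517

3019.9517 pc


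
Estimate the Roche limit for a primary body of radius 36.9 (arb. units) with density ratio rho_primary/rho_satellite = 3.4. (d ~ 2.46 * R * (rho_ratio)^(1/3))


d_Roche = 2.46 * 36.9 * 3.4^(1/3) = 136.4964

136.4964


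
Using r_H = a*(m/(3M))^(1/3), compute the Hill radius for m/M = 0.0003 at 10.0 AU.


r_H = a * (m/3M)^(1/3) = 10.0 * (0.0003/3)^(1/3) = 0.4642

0.4642 AU


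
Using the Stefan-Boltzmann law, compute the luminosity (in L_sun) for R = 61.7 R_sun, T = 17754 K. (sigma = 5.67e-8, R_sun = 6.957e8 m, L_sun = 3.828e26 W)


R = 61.7 * 6.957e8 m = 4.292469e+10 m. L = 4*pi*R^2*sigma*T^4 = 4*pi*(4.292469e+10)^2 * 5.67e-8 * 17754^4 = 1.304343925e+32 W. L/L_sun = 1.304343925e+32 / 3.828e26 = 340737.7025

340737.7025 L_sun


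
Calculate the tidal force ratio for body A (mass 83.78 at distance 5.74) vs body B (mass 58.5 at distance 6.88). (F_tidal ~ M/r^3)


Ratio = (M1/r1^3) / (M2/r2^3) = (83.78/5.74^3) / (58.5/6.88^3) = 2.4661

2.4661


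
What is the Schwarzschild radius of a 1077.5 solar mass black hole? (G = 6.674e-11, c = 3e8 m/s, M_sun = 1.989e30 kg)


M = 1077.5 * 1.989e30 kg = 2.1431475e+33 kg. rs = 2GM/c^2 = 2 * 6.674e-11 * 2.1431475e+33 / (3e8)^2 = 3.179e+06

3.179e+06 m


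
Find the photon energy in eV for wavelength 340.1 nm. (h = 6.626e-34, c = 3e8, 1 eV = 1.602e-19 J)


E = hc/lambda = 6.626e-34 * 3e8 / 3.401e-07 = 5.845e-19 J = 3.6484 eV

3.6484 eV


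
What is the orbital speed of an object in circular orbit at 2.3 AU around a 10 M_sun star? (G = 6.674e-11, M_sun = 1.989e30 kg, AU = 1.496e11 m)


v = sqrt(GM/r) = sqrt(6.674e-11 * 1.989e+31 / 3.441e+11) = 62112.7529

62112.7529 m/s


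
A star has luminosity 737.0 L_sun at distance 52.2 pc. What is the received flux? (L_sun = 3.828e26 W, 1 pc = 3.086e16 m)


F = L / (4*pi*d^2) = 2.821e+29 / (4*pi*(1.611e+18)^2) = 8.652e-09

8.652e-09 W/m^2


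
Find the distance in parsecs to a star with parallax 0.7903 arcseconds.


d = 1/p = 1/0.7903 = 1.2653

1.2653 pc


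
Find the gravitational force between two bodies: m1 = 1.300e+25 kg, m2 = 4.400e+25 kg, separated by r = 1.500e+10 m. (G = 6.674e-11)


F = G*m1*m2/r^2 = 6.674e-11 * 1.300e+25 * 4.400e+25 / (1.500e+10)^2 = 6.674e-11 * 5.720e+50 / 2.250e+20 = 1.697e+20

1.697e+20 N


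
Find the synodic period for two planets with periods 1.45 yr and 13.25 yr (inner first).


1/P_syn = |1/P1 - 1/P2| = |1/1.45 - 1/13.25| => P_syn = 1.6282

1.6282 years


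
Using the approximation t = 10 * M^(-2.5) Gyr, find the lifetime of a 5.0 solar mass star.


t = 10 * M^(-2.5) = 10 * 5.0^(-2.5) = 0.1789

0.1789 Gyr


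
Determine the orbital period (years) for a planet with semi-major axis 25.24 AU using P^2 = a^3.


P = a^(3/2) = 25.24^1.5 = 126.8043

126.8043 years


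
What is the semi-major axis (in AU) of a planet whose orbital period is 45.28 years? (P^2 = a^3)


a = P^(2/3) = 45.28^(2/3) = 12.7039

12.7039 AU


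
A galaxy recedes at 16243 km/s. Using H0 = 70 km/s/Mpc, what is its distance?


d = v / H0 = 16243 / 70 = 232.0429

232.0429 Mpc


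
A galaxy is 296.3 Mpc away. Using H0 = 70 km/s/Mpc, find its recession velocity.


v = H0 * d = 70 * 296.3 = 20741.0

20741.0 km/s


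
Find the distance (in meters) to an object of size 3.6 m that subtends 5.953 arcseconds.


D = size / theta_rad, theta_rad = 5.953 * pi/(180*3600) = 2.886e-05, D = 124735.9823

124735.9823 m


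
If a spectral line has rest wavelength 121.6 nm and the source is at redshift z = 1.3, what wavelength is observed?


lam_obs = lam_emit * (1 + z) = 121.6 * (1 + 1.3) = 279.68

279.68 nm


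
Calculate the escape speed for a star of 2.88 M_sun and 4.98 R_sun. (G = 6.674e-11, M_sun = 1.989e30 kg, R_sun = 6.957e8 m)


M = 2.88 * 1.989e30 kg = 5.72832e+30 kg; R = 4.98 * 6.957e8 m = 3.464586e+09 m. v_esc = sqrt(2GM/R) = sqrt(2 * 6.674e-11 * 5.72832e+30 / 3.464586e+09) = 469781.6635

469781.6635 m/s


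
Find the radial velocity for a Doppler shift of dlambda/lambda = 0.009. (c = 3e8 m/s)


v = (dlambda/lambda) * c = 0.009 * 3e8 = 2.700e+06

2.700e+06 m/s


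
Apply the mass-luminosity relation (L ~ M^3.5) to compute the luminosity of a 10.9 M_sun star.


L/L_sun = (M/M_sun)^3.5 = 10.9^3.5 = 4275.5574

4275.5574 L_sun


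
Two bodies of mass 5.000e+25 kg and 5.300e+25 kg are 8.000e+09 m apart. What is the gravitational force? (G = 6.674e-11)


F = G*m1*m2/r^2 = 6.674e-11 * 5.000e+25 * 5.300e+25 / (8.000e+09)^2 = 6.674e-11 * 2.650e+51 / 6.400e+19 = 2.763e+21

2.763e+21 N


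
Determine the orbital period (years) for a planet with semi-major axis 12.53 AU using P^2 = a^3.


P = a^(3/2) = 12.53^1.5 = 44.3534

44.3534 years


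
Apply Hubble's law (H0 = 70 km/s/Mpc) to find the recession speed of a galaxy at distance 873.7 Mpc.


v = H0 * d = 70 * 873.7 = 61159.0

61159.0 km/s


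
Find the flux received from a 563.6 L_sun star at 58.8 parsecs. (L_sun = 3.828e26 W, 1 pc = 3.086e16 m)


F = L / (4*pi*d^2) = 2.157e+29 / (4*pi*(1.815e+18)^2) = 5.214e-09

5.214e-09 W/m^2


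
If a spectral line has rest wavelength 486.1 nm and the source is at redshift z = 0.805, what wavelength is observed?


lam_obs = lam_emit * (1 + z) = 486.1 * (1 + 0.805) = 877.4105

877.4105 nm


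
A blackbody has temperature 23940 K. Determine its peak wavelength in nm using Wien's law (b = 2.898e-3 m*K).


lam_max = b / T = 2.898e-3 / 23940 = 1.211e-07 m = 121.0526 nm

121.0526 nm


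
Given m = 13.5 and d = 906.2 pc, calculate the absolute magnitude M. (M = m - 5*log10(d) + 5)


M = m - 5*log10(d) + 5 = 13.5 - 5*log10(906.2) + 5 = 3.7139

3.7139


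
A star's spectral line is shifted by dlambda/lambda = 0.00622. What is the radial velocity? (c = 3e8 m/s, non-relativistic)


v = (dlambda/lambda) * c = 0.00622 * 3e8 = 1.866e+06

1.866e+06 m/s


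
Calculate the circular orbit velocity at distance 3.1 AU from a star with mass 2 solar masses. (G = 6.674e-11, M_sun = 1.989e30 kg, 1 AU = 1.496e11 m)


v = sqrt(GM/r) = sqrt(6.674e-11 * 3.978e+30 / 4.638e+11) = 23926.482

23926.482 m/s


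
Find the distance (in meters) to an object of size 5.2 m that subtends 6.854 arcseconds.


D = size / theta_rad, theta_rad = 6.854 * pi/(180*3600) = 3.323e-05, D = 156489.2023

156489.2023 m


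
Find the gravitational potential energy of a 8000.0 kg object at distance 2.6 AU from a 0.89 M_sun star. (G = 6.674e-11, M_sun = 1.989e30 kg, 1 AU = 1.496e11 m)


M = 0.89 * 1.989e30 kg = 1.77021e+30 kg; r = 2.6 AU * 1.496e11 m/AU = 3.8896e+11 m. U = -GM*m/r = -(6.674e-11 * 1.77021e+30 * 8000.0) / 3.8896e+11 = -2.430e+12

-2.430e+12 J


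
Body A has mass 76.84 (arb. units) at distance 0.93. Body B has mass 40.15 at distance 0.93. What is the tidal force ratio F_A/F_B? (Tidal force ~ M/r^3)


Ratio = (M1/r1^3) / (M2/r2^3) = (76.84/0.93^3) / (40.15/0.93^3) = 1.9138

1.9138


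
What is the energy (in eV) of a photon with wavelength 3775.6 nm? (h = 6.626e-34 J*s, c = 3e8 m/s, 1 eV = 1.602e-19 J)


E = hc/lambda = 6.626e-34 * 3e8 / 3.776e-06 = 5.265e-20 J = 0.3286 eV

0.3286 eV


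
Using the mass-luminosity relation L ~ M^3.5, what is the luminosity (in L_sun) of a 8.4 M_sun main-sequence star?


L/L_sun = (M/M_sun)^3.5 = 8.4^3.5 = 1717.8194

1717.8194 L_sun


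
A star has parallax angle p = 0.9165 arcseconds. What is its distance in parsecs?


d = 1/p = 1/0.9165 = 1.0911

1.0911 pc


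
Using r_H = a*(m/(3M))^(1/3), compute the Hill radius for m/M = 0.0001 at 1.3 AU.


r_H = a * (m/3M)^(1/3) = 1.3 * (0.0001/3)^(1/3) = 0.0418

0.0418 AU


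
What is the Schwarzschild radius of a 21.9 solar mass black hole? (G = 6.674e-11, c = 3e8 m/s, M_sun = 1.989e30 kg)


M = 21.9 * 1.989e30 kg = 4.35591e+31 kg. rs = 2GM/c^2 = 2 * 6.674e-11 * 4.35591e+31 / (3e8)^2 = 64602.9852

64602.9852 m


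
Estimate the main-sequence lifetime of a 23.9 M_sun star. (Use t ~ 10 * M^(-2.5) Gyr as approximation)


t = 10 * M^(-2.5) = 10 * 23.9^(-2.5) = 0.0036

0.0036 Gyr


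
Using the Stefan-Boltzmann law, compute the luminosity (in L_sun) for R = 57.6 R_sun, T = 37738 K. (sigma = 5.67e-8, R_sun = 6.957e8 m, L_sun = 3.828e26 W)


R = 57.6 * 6.957e8 m = 4.007232e+10 m. L = 4*pi*R^2*sigma*T^4 = 4*pi*(4.007232e+10)^2 * 5.67e-8 * 37738^4 = 2.32058466e+33 W. L/L_sun = 2.32058466e+33 / 3.828e26 = 6.062e+06

6.062e+06 L_sun


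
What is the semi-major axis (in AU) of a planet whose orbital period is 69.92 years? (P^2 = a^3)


a = P^(2/3) = 69.92^(2/3) = 16.972

16.972 AU


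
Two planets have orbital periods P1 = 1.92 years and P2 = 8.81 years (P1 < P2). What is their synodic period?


1/P_syn = |1/P1 - 1/P2| = |1/1.92 - 1/8.81| => P_syn = 2.455

2.455 years


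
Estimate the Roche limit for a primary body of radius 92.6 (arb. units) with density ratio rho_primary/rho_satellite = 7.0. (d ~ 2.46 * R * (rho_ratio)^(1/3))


d_Roche = 2.46 * 92.6 * 7.0^(1/3) = 435.7581

435.7581


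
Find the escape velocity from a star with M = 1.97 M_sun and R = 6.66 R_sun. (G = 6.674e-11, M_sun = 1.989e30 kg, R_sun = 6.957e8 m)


M = 1.97 * 1.989e30 kg = 3.91833e+30 kg; R = 6.66 * 6.957e8 m = 4.633362e+09 m. v_esc = sqrt(2GM/R) = sqrt(2 * 6.674e-11 * 3.91833e+30 / 4.633362e+09) = 335977.7268

335977.7268 m/s


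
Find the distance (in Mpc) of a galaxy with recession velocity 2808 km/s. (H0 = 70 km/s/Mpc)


d = v / H0 = 2808 / 70 = 40.1143

40.1143 Mpc


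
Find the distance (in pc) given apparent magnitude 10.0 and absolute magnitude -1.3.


d = 10^((m - M + 5)/5) = 10^((10.0 - -1.3 + 5)/5) = 1819.7009

1819.7009 pc


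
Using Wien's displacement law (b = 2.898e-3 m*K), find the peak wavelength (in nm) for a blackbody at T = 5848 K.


lam_max = b / T = 2.898e-3 / 5848 = 4.956e-07 m = 495.554 nm

495.554 nm


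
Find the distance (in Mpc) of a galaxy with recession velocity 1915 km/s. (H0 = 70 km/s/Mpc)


d = v / H0 = 1915 / 70 = 27.3571

27.3571 Mpc


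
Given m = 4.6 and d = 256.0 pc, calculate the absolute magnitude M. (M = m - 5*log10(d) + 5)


M = m - 5*log10(d) + 5 = 4.6 - 5*log10(256.0) + 5 = -2.4412

-2.4412


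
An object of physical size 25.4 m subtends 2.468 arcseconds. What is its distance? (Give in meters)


D = size / theta_rad, theta_rad = 2.468 * pi/(180*3600) = 1.197e-05, D = 2.123e+06

2.123e+06 m


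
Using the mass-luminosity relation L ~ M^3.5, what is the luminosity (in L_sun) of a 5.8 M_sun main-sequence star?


L/L_sun = (M/M_sun)^3.5 = 5.8^3.5 = 469.8919

469.8919 L_sun


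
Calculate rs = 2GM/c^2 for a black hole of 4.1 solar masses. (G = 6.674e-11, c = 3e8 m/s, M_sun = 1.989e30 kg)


M = 4.1 * 1.989e30 kg = 8.1549e+30 kg. rs = 2GM/c^2 = 2 * 6.674e-11 * 8.1549e+30 / (3e8)^2 = 12094.6228

12094.6228 m


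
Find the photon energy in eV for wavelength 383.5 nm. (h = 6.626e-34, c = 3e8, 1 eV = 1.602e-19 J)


E = hc/lambda = 6.626e-34 * 3e8 / 3.835e-07 = 5.183e-19 J = 3.2355 eV

3.2355 eV


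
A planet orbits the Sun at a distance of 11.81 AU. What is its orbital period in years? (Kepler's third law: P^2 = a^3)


P = a^(3/2) = 11.81^1.5 = 40.5859

40.5859 years


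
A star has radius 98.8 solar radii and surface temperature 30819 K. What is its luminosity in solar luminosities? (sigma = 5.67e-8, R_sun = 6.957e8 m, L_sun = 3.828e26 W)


R = 98.8 * 6.957e8 m = 6.873516e+10 m. L = 4*pi*R^2*sigma*T^4 = 4*pi*(6.873516e+10)^2 * 5.67e-8 * 30819^4 = 3.03686153e+33 W. L/L_sun = 3.03686153e+33 / 3.828e26 = 7.933e+06

7.933e+06 L_sun


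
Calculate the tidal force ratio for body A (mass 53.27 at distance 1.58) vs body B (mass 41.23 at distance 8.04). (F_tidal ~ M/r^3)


Ratio = (M1/r1^3) / (M2/r2^3) = (53.27/1.58^3) / (41.23/8.04^3) = 170.2418

170.2418


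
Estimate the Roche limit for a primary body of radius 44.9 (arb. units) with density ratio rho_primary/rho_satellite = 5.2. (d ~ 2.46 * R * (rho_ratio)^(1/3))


d_Roche = 2.46 * 44.9 * 5.2^(1/3) = 191.3591

191.3591


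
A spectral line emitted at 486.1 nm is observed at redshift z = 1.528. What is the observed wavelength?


lam_obs = lam_emit * (1 + z) = 486.1 * (1 + 1.528) = 1228.8608

1228.8608 nm


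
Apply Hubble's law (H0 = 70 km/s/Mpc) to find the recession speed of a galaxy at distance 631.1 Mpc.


v = H0 * d = 70 * 631.1 = 44177.0

44177.0 km/s


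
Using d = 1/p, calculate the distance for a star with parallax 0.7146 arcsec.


d = 1/p = 1/0.7146 = 1.3994

1.3994 pc


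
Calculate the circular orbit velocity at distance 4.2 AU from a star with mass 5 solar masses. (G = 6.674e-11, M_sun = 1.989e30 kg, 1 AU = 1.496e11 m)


v = sqrt(GM/r) = sqrt(6.674e-11 * 9.945e+30 / 6.283e+11) = 32501.6233

32501.6233 m/s


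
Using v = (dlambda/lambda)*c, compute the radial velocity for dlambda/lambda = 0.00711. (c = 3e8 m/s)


v = (dlambda/lambda) * c = 0.00711 * 3e8 = 2.133e+06

2.133e+06 m/s


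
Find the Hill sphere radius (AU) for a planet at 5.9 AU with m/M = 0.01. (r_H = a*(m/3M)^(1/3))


r_H = a * (m/3M)^(1/3) = 5.9 * (0.01/3)^(1/3) = 0.8813

0.8813 AU


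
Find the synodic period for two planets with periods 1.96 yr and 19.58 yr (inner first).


1/P_syn = |1/P1 - 1/P2| = |1/1.96 - 1/19.58| => P_syn = 2.178

2.178 years


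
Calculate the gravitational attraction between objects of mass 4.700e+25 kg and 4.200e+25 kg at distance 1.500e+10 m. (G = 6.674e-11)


F = G*m1*m2/r^2 = 6.674e-11 * 4.700e+25 * 4.200e+25 / (1.500e+10)^2 = 6.674e-11 * 1.974e+51 / 2.250e+20 = 5.855e+20

5.855e+20 N


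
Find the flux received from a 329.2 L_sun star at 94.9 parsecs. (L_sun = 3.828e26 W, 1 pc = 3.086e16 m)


F = L / (4*pi*d^2) = 1.260e+29 / (4*pi*(2.929e+18)^2) = 1.169e-09

1.169e-09 W/m^2


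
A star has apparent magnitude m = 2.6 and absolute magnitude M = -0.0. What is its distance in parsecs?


d = 10^((m - M + 5)/5) = 10^((2.6 - -0.0 + 5)/5) = 33.1131

33.1131 pc


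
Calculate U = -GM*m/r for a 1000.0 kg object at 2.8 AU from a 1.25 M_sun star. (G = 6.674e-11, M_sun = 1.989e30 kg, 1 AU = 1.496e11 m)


M = 1.25 * 1.989e30 kg = 2.48625e+30 kg; r = 2.8 AU * 1.496e11 m/AU = 4.1888e+11 m. U = -GM*m/r = -(6.674e-11 * 2.48625e+30 * 1000.0) / 4.1888e+11 = -3.961e+11

-3.961e+11 J


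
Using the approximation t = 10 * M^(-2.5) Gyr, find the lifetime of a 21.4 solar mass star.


t = 10 * M^(-2.5) = 10 * 21.4^(-2.5) = 0.0047

0.0047 Gyr


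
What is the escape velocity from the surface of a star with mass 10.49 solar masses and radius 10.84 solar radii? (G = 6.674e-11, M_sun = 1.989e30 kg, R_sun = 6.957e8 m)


M = 10.49 * 1.989e30 kg = 2.086461e+31 kg; R = 10.84 * 6.957e8 m = 7.541388e+09 m. v_esc = sqrt(2GM/R) = sqrt(2 * 6.674e-11 * 2.086461e+31 / 7.541388e+09) = 607697.6989

607697.6989 m/s


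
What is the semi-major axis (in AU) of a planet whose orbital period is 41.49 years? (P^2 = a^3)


a = P^(2/3) = 41.49^(2/3) = 11.9847

11.9847 AU


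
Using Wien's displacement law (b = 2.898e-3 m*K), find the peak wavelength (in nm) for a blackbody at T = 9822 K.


lam_max = b / T = 2.898e-3 / 9822 = 2.951e-07 m = 295.0519 nm

295.0519 nm


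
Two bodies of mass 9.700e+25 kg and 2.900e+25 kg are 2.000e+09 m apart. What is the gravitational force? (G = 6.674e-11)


F = G*m1*m2/r^2 = 6.674e-11 * 9.700e+25 * 2.900e+25 / (2.000e+09)^2 = 6.674e-11 * 2.813e+51 / 4.000e+18 = 4.693e+22

4.693e+22 N


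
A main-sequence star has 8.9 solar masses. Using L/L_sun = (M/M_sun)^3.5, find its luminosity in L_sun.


L/L_sun = (M/M_sun)^3.5 = 8.9^3.5 = 2103.1247

2103.1247 L_sun


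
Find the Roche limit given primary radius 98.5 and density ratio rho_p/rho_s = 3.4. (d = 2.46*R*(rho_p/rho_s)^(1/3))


d_Roche = 2.46 * 98.5 * 3.4^(1/3) = 364.3602

364.3602


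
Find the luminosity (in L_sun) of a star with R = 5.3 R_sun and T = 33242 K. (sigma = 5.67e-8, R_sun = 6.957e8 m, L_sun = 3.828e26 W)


R = 5.3 * 6.957e8 m = 3.68721e+09 m. L = 4*pi*R^2*sigma*T^4 = 4*pi*(3.68721e+09)^2 * 5.67e-8 * 33242^4 = 1.182870632e+31 W. L/L_sun = 1.182870632e+31 / 3.828e26 = 30900.4867

30900.4867 L_sun


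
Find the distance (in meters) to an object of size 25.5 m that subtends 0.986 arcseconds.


D = size / theta_rad, theta_rad = 0.986 * pi/(180*3600) = 4.780e-06, D = 5.334e+06

5.334e+06 m


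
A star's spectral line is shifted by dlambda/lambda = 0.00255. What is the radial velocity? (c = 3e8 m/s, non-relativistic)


v = (dlambda/lambda) * c = 0.00255 * 3e8 = 765000.0

765000.0 m/s


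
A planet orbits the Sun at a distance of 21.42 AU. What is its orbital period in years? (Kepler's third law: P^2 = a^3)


P = a^(3/2) = 21.42^1.5 = 99.1355

99.1355 years


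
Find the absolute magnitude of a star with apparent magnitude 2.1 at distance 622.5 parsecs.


M = m - 5*log10(d) + 5 = 2.1 - 5*log10(622.5) + 5 = -6.8707

-6.8707


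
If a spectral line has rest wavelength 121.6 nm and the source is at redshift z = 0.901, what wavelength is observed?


lam_obs = lam_emit * (1 + z) = 121.6 * (1 + 0.901) = 231.1616

231.1616 nm


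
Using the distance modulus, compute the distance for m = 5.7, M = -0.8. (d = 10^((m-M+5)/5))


d = 10^((m - M + 5)/5) = 10^((5.7 - -0.8 + 5)/5) = 199.5262

199.5262 pc


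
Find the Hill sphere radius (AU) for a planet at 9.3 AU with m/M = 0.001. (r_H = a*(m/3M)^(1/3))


r_H = a * (m/3M)^(1/3) = 9.3 * (0.001/3)^(1/3) = 0.6448

0.6448 AU


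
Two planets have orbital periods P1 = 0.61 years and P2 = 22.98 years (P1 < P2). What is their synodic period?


1/P_syn = |1/P1 - 1/P2| = |1/0.61 - 1/22.98| => P_syn = 0.6266

0.6266 years


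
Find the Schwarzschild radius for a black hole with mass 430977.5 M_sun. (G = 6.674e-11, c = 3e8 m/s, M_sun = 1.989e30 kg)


M = 430977.5 * 1.989e30 kg = 8.572142475e+35 kg. rs = 2GM/c^2 = 2 * 6.674e-11 * 8.572142475e+35 / (3e8)^2 = 1.271e+09

1.271e+09 m


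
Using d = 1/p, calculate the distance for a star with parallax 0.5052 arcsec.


d = 1/p = 1/0.5052 = 1.9794

1.9794 pc


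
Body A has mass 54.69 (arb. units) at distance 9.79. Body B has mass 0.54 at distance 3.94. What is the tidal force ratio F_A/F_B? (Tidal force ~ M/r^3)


Ratio = (M1/r1^3) / (M2/r2^3) = (54.69/9.79^3) / (0.54/3.94^3) = 6.6017

6.6017


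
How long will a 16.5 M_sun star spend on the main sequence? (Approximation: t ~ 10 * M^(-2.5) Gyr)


t = 10 * M^(-2.5) = 10 * 16.5^(-2.5) = 0.009

0.009 Gyr


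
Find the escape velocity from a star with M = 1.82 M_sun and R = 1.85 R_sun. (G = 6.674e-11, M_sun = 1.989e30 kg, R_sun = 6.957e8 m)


M = 1.82 * 1.989e30 kg = 3.61998e+30 kg; R = 1.85 * 6.957e8 m = 1.287045e+09 m. v_esc = sqrt(2GM/R) = sqrt(2 * 6.674e-11 * 3.61998e+30 / 1.287045e+09) = 612723.1915

612723.1915 m/s


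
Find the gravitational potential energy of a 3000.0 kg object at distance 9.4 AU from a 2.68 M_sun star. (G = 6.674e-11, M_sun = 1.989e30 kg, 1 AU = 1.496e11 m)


M = 2.68 * 1.989e30 kg = 5.33052e+30 kg; r = 9.4 AU * 1.496e11 m/AU = 1.40624e+12 m. U = -GM*m/r = -(6.674e-11 * 5.33052e+30 * 3000.0) / 1.40624e+12 = -7.590e+11

-7.590e+11 J
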